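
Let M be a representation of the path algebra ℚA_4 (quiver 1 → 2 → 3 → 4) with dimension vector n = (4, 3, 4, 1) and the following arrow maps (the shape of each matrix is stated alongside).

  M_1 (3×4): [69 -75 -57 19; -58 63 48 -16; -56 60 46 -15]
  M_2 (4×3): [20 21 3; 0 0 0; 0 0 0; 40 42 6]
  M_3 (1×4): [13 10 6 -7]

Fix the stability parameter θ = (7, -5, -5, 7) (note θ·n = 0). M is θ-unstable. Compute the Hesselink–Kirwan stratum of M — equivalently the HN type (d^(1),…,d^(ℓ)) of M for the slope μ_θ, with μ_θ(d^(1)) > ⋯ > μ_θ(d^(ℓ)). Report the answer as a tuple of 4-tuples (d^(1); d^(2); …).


Barcode: M ≅ I[1,1], I[1,2]^2, I[1,4], I[3,3]^3. HN layers by μ_θ (4 steps, strictly decreasing):
  μ^(1)=7; μ^(2)=1; μ^(3)=-1; μ^(4)=-5

((1, 0, 0, 1); (2, 2, 0, 0); (1, 1, 1, 0); (0, 0, 3, 0))


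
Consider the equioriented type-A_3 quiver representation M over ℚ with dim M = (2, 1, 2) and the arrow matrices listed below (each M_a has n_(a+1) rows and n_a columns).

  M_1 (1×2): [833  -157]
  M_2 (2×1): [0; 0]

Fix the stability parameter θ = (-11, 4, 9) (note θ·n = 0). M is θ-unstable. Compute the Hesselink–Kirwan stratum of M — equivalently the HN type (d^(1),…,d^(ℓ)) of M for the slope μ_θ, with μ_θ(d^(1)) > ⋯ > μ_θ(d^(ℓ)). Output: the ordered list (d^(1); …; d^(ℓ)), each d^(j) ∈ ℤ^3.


Interval decomposition of M: I[1,1], I[1,2], I[3,3]^2.
HN type (ℓ=3): μ^(1)=9; μ^(2)=4; μ^(3)=-11

((0, 0, 2); (0, 1, 0); (2, 0, 0))


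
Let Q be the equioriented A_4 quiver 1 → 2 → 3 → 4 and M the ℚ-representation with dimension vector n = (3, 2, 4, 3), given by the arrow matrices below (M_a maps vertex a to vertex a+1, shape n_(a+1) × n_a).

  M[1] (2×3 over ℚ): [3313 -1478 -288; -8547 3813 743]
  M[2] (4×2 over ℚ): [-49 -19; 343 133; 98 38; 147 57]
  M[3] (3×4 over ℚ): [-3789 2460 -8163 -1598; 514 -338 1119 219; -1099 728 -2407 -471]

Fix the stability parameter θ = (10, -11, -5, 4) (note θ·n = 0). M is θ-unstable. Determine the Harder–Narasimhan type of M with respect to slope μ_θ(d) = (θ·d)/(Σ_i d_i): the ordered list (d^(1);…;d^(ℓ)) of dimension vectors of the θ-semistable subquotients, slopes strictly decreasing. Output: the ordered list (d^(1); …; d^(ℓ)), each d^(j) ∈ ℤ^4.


Via rank(M_{q-1}∘⋯∘M_p): M ≅ I[1,1], I[1,2], I[1,4], I[3,3], I[3,4]^2.
μ_θ-semistable layers: μ^(1)=10; μ^(2)=4; μ^(3)=-1/2; μ^(4)=-2; μ^(5)=-5

((1, 0, 0, 0); (0, 0, 0, 3); (1, 1, 0, 0); (1, 1, 1, 0); (0, 0, 3, 0))


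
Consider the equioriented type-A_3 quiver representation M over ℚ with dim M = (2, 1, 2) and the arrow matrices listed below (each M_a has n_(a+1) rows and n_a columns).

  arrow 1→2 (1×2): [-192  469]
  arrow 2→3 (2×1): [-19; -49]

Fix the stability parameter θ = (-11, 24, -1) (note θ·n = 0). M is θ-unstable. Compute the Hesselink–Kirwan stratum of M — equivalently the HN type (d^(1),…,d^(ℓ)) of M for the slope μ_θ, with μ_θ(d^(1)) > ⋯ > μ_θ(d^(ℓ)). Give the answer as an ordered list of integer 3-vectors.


Via rank(M_{q-1}∘⋯∘M_p): M ≅ I[1,1], I[1,3], I[3,3].
μ_θ-semistable layers: μ^(1)=23/2; μ^(2)=-1; μ^(3)=-11

((0, 1, 1); (0, 0, 1); (2, 0, 0))


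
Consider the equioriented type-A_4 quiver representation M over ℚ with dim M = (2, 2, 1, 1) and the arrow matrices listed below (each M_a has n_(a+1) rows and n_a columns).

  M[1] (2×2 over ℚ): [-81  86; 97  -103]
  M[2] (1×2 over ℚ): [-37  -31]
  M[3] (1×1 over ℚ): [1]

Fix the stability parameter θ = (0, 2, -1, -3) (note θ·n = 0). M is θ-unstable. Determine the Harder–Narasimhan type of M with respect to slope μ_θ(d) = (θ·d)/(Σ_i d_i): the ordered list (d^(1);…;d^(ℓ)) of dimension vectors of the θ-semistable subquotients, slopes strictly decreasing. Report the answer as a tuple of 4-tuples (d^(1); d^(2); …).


Interval decomposition of M: I[1,2], I[1,4].
HN type (ℓ=3): μ^(1)=2; μ^(2)=0; μ^(3)=-1/2

((0, 1, 0, 0); (1, 0, 0, 0); (1, 1, 1, 1))


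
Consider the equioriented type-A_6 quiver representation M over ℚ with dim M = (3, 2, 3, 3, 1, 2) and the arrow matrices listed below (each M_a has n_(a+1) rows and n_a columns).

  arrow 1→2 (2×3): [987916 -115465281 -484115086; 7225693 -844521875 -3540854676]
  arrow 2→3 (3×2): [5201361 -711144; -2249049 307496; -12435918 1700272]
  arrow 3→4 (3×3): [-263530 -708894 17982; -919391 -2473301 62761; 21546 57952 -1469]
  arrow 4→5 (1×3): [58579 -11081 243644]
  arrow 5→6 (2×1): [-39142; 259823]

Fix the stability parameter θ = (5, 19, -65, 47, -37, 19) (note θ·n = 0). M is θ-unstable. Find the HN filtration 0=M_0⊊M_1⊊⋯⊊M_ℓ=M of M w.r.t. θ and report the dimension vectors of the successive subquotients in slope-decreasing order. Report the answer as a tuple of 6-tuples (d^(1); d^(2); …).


Barcode: M ≅ I[1,1], I[1,2], I[1,3], I[3,4], I[3,6], I[4,4], I[6,6]. HN layers by μ_θ (5 steps, strictly decreasing):
  μ^(1)=47; μ^(2)=19; μ^(3)=5; μ^(4)=-41/3; μ^(5)=-65

((0, 0, 0, 2, 0, 0); (0, 1, 0, 0, 0, 2); (2, 0, 0, 1, 1, 0); (1, 1, 1, 0, 0, 0); (0, 0, 2, 0, 0, 0))


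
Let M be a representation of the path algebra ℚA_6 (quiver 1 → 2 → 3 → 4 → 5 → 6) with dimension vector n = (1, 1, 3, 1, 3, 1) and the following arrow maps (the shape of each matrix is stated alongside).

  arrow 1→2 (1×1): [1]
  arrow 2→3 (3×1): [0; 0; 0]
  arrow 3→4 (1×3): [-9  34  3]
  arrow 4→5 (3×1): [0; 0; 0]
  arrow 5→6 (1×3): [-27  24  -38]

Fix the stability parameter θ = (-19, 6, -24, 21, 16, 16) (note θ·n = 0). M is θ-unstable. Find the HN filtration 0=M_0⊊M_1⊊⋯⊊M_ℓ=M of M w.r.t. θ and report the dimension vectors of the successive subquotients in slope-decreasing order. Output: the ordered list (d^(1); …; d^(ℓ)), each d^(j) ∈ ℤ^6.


Via rank(M_{q-1}∘⋯∘M_p): M ≅ I[1,2], I[3,3]^2, I[3,4], I[5,5]^2, I[5,6].
μ_θ-semistable layers: μ^(1)=21; μ^(2)=16; μ^(3)=6; μ^(4)=-19; μ^(5)=-24

((0, 0, 0, 1, 0, 0); (0, 0, 0, 0, 3, 1); (0, 1, 0, 0, 0, 0); (1, 0, 0, 0, 0, 0); (0, 0, 3, 0, 0, 0))


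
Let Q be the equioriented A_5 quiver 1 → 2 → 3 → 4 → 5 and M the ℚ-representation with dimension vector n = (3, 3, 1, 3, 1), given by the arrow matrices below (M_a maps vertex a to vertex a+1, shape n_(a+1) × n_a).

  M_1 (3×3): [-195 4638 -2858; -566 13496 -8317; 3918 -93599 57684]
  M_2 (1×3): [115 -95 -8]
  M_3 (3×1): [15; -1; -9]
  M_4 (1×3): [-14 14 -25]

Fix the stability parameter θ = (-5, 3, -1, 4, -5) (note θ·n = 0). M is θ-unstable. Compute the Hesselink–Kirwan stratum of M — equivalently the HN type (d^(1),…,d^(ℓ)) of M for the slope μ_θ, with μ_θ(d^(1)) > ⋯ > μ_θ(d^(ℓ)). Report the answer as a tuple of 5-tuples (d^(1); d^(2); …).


Via rank(M_{q-1}∘⋯∘M_p): M ≅ I[1,2]^2, I[1,5], I[4,4]^2.
μ_θ-semistable layers: μ^(1)=4; μ^(2)=3; μ^(3)=1/4; μ^(4)=-5

((0, 0, 0, 2, 0); (0, 2, 0, 0, 0); (0, 1, 1, 1, 1); (3, 0, 0, 0, 0))


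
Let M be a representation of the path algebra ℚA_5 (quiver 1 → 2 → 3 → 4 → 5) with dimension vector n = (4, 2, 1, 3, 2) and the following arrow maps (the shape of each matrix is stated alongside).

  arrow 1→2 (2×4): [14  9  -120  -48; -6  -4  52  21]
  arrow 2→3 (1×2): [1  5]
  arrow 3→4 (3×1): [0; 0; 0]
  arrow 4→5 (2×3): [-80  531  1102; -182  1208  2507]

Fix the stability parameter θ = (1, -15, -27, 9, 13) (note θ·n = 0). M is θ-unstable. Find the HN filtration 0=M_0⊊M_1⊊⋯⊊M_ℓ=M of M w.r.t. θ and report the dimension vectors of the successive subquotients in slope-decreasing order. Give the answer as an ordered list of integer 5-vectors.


Barcode: M ≅ I[1,1]^2, I[1,2], I[1,3], I[4,4], I[4,5]^2. HN layers by μ_θ (5 steps, strictly decreasing):
  μ^(1)=13; μ^(2)=9; μ^(3)=1; μ^(4)=-7; μ^(5)=-41/3

((0, 0, 0, 0, 2); (0, 0, 0, 3, 0); (2, 0, 0, 0, 0); (1, 1, 0, 0, 0); (1, 1, 1, 0, 0))


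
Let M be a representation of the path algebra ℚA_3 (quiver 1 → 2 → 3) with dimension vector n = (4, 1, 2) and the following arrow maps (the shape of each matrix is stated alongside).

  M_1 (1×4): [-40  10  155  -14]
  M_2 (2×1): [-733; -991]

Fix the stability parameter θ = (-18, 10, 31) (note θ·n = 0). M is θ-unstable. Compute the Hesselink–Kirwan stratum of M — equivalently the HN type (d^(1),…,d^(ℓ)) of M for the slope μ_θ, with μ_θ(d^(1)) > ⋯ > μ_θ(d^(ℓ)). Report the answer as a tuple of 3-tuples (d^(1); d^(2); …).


Via rank(M_{q-1}∘⋯∘M_p): M ≅ I[1,1]^3, I[1,3], I[3,3].
μ_θ-semistable layers: μ^(1)=31; μ^(2)=10; μ^(3)=-18

((0, 0, 2); (0, 1, 0); (4, 0, 0))


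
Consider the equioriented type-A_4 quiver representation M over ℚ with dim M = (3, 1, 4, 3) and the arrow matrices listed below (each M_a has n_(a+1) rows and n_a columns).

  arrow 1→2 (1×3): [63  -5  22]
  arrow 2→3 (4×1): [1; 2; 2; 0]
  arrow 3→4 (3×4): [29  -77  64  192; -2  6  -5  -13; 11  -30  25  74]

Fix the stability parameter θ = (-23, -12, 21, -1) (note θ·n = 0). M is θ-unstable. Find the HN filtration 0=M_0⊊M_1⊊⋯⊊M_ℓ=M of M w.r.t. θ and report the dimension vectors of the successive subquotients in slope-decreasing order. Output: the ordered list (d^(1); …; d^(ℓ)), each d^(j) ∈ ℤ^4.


Barcode: M ≅ I[1,1]^2, I[1,4], I[3,3], I[3,4]^2. HN layers by μ_θ (4 steps, strictly decreasing):
  μ^(1)=21; μ^(2)=10; μ^(3)=-12; μ^(4)=-23

((0, 0, 1, 0); (0, 0, 3, 3); (0, 1, 0, 0); (3, 0, 0, 0))


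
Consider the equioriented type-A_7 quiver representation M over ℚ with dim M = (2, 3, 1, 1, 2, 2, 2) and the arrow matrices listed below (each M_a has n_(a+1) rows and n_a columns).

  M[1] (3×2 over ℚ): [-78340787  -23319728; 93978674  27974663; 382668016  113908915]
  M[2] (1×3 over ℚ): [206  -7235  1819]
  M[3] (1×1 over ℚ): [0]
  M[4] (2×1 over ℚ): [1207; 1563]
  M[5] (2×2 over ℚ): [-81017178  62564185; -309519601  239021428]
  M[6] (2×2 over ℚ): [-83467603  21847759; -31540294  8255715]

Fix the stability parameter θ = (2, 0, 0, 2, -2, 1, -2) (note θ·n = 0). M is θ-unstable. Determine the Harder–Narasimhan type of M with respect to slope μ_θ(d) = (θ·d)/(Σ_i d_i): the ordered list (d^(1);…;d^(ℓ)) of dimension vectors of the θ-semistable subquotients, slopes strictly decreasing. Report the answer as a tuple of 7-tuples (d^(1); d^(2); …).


Interval decomposition of M: I[1,2], I[1,3], I[2,2], I[4,7], I[5,7].
HN type (ℓ=6): μ^(1)=1; μ^(2)=2/3; μ^(3)=0; μ^(4)=-1/4; μ^(5)=-1/2; μ^(6)=-2

((1, 1, 0, 0, 0, 0, 0); (1, 1, 1, 0, 0, 0, 0); (0, 1, 0, 0, 0, 0, 0); (0, 0, 0, 1, 1, 1, 1); (0, 0, 0, 0, 0, 1, 1); (0, 0, 0, 0, 1, 0, 0))


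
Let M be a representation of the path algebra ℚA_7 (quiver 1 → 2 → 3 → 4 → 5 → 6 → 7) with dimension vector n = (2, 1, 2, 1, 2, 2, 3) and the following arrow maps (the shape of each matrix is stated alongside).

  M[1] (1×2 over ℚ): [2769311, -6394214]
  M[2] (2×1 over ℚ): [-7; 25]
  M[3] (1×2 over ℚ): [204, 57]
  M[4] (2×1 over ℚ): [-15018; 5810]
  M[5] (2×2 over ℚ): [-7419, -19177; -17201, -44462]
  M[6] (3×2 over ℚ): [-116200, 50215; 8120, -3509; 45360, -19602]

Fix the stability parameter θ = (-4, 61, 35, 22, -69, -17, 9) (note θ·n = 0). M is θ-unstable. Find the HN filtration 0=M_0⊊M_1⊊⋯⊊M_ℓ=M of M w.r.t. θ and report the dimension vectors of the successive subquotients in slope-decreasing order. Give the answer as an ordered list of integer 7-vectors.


Barcode: M ≅ I[1,1], I[1,7], I[3,3], I[5,6], I[7,7]^2. HN layers by μ_θ (6 steps, strictly decreasing):
  μ^(1)=35; μ^(2)=9; μ^(3)=32/5; μ^(4)=-4; μ^(5)=-17; μ^(6)=-69

((0, 0, 1, 0, 0, 0, 0); (0, 0, 0, 0, 0, 0, 3); (0, 1, 1, 1, 1, 1, 0); (2, 0, 0, 0, 0, 0, 0); (0, 0, 0, 0, 0, 1, 0); (0, 0, 0, 0, 1, 0, 0))


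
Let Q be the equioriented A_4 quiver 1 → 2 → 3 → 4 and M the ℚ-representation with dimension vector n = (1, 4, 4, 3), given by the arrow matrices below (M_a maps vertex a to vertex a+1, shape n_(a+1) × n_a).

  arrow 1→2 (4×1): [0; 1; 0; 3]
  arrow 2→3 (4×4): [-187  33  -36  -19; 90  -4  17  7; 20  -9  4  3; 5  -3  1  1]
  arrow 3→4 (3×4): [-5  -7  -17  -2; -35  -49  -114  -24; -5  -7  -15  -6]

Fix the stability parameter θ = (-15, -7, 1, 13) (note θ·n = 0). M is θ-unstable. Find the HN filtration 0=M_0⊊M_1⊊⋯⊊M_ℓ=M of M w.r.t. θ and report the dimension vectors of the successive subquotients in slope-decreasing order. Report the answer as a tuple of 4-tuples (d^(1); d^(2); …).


Barcode: M ≅ I[1,4], I[2,3]^2, I[2,4], I[4,4]. HN layers by μ_θ (4 steps, strictly decreasing):
  μ^(1)=13; μ^(2)=1; μ^(3)=-7; μ^(4)=-15

((0, 0, 0, 3); (0, 0, 4, 0); (0, 4, 0, 0); (1, 0, 0, 0))


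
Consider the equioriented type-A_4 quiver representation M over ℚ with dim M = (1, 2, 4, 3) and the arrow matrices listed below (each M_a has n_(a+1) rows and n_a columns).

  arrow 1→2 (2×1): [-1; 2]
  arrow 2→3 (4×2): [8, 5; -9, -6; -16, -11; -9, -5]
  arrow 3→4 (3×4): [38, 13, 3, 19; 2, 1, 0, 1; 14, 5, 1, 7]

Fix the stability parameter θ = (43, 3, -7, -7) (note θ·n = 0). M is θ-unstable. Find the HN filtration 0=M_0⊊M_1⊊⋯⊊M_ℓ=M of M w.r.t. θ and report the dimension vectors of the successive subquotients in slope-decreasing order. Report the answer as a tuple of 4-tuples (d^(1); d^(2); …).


Via rank(M_{q-1}∘⋯∘M_p): M ≅ I[1,3], I[2,4], I[3,3], I[3,4], I[4,4].
μ_θ-semistable layers: μ^(1)=13; μ^(2)=-11/3; μ^(3)=-7

((1, 1, 1, 0); (0, 1, 1, 1); (0, 0, 2, 2))


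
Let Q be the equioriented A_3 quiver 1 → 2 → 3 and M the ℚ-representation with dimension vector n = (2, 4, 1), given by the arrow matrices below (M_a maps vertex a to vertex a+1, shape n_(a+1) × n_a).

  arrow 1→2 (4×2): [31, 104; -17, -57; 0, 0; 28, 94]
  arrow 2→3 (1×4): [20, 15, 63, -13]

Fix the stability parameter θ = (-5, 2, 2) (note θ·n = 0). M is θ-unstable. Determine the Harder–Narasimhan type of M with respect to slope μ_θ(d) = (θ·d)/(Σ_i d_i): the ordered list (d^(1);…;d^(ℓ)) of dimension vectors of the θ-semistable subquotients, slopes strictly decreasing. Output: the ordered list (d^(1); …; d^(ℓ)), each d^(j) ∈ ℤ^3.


Barcode: M ≅ I[1,2], I[1,3], I[2,2]^2. HN layers by μ_θ (2 steps, strictly decreasing):
  μ^(1)=2; μ^(2)=-5

((0, 4, 1); (2, 0, 0))


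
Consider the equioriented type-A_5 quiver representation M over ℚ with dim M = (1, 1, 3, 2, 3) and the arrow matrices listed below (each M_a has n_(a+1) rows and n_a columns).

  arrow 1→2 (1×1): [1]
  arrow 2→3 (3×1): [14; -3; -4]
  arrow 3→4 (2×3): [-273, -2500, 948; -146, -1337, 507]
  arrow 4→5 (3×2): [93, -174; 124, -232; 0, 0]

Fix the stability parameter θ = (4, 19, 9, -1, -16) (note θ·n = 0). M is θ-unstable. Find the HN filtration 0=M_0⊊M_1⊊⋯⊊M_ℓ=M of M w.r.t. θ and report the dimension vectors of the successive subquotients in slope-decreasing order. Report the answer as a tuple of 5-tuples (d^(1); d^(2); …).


Barcode: M ≅ I[1,5], I[3,3], I[3,4], I[5,5]^2. HN layers by μ_θ (4 steps, strictly decreasing):
  μ^(1)=9; μ^(2)=4; μ^(3)=3; μ^(4)=-16

((0, 0, 1, 0, 0); (0, 0, 1, 1, 0); (1, 1, 1, 1, 1); (0, 0, 0, 0, 2))


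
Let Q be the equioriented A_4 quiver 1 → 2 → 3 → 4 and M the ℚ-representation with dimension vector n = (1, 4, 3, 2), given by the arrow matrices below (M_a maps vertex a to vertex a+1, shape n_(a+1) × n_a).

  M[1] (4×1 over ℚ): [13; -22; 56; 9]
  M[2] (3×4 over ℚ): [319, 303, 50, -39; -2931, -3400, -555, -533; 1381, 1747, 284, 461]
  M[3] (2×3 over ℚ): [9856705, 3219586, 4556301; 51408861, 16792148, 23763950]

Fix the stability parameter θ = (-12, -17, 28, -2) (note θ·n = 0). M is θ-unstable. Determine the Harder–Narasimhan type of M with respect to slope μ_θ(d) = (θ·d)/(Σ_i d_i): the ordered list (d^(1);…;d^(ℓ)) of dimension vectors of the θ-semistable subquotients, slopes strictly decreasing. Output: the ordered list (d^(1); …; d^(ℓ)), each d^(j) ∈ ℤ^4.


Via rank(M_{q-1}∘⋯∘M_p): M ≅ I[1,4], I[2,2], I[2,3], I[2,4].
μ_θ-semistable layers: μ^(1)=28; μ^(2)=13; μ^(3)=-29/2; μ^(4)=-17

((0, 0, 1, 0); (0, 0, 2, 2); (1, 1, 0, 0); (0, 3, 0, 0))


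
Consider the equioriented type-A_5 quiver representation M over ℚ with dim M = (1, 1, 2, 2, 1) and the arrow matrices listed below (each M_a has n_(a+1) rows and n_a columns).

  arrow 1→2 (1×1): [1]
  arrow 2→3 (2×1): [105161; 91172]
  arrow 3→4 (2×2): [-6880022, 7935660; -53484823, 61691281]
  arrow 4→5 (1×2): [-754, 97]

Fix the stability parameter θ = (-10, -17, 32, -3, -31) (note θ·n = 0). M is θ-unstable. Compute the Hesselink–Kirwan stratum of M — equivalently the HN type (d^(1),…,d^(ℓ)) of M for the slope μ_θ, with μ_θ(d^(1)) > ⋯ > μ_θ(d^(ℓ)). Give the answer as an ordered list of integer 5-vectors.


Interval decomposition of M: I[1,5], I[3,4].
HN type (ℓ=3): μ^(1)=29/2; μ^(2)=-2/3; μ^(3)=-27/2

((0, 0, 1, 1, 0); (0, 0, 1, 1, 1); (1, 1, 0, 0, 0))


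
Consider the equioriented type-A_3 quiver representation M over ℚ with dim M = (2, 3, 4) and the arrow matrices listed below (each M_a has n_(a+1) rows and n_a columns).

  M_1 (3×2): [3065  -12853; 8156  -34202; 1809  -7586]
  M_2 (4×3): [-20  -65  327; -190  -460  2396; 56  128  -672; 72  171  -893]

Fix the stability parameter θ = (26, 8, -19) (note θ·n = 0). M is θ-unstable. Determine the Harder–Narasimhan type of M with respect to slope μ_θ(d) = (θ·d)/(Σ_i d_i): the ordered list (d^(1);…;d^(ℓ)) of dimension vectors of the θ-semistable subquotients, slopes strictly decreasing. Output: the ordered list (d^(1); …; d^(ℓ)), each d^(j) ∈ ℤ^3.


Via rank(M_{q-1}∘⋯∘M_p): M ≅ I[1,3]^2, I[2,2], I[3,3]^2.
μ_θ-semistable layers: μ^(1)=8; μ^(2)=5; μ^(3)=-19

((0, 1, 0); (2, 2, 2); (0, 0, 2))


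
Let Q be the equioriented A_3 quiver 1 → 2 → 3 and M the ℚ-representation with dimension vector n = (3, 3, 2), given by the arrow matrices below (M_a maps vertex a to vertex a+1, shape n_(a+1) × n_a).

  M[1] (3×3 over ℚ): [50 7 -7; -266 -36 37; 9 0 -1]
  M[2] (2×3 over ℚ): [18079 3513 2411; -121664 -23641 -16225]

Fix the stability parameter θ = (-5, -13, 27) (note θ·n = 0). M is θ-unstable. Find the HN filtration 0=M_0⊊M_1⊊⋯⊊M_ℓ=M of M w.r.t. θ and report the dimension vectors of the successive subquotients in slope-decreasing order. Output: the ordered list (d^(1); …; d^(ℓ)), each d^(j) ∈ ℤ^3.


Barcode: M ≅ I[1,2], I[1,3]^2. HN layers by μ_θ (2 steps, strictly decreasing):
  μ^(1)=27; μ^(2)=-9

((0, 0, 2); (3, 3, 0))


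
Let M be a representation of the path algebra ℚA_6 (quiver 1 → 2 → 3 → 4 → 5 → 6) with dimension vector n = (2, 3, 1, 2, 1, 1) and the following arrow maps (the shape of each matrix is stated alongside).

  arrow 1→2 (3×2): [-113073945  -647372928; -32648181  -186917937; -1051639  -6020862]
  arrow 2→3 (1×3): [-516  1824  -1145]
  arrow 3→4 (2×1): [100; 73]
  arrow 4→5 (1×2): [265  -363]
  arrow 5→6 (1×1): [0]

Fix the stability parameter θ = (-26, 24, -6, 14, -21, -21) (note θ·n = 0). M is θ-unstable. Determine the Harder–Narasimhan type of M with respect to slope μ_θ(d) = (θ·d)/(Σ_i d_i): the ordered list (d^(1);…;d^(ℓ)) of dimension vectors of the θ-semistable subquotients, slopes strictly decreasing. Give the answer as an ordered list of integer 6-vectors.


Barcode: M ≅ I[1,2], I[1,5], I[2,2], I[4,4], I[6,6]. HN layers by μ_θ (5 steps, strictly decreasing):
  μ^(1)=24; μ^(2)=14; μ^(3)=11/4; μ^(4)=-21; μ^(5)=-26

((0, 2, 0, 0, 0, 0); (0, 0, 0, 1, 0, 0); (0, 1, 1, 1, 1, 0); (0, 0, 0, 0, 0, 1); (2, 0, 0, 0, 0, 0))


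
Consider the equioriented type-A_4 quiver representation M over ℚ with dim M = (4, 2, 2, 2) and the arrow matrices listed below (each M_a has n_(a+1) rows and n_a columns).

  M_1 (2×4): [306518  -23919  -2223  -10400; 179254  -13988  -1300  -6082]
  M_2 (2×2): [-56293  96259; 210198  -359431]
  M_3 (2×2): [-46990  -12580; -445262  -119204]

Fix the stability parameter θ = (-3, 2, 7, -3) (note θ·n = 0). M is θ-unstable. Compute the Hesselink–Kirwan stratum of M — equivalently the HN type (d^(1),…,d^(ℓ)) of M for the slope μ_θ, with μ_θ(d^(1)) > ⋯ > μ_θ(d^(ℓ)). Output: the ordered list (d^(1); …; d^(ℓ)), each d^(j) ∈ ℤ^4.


Interval decomposition of M: I[1,1]^2, I[1,3], I[1,4], I[4,4].
HN type (ℓ=3): μ^(1)=7; μ^(2)=2; μ^(3)=-3

((0, 0, 1, 0); (0, 2, 1, 1); (4, 0, 0, 1))


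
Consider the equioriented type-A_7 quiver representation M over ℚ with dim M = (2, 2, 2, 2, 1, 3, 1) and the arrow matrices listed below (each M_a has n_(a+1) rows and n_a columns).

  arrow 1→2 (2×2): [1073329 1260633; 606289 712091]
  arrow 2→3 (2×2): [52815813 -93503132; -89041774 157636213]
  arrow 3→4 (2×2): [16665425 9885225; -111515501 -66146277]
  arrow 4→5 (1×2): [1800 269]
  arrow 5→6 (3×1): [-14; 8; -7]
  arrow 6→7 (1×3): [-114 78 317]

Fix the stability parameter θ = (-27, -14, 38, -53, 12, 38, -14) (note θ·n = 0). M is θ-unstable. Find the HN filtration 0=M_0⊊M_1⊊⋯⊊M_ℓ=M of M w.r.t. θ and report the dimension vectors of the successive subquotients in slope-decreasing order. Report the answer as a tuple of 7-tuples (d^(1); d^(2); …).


Interval decomposition of M: I[1,3], I[1,7], I[4,4], I[6,6]^2.
HN type (ℓ=6): μ^(1)=38; μ^(2)=12; μ^(3)=-15/2; μ^(4)=-14; μ^(5)=-27; μ^(6)=-53

((0, 0, 1, 0, 0, 2, 0); (0, 0, 0, 0, 1, 1, 1); (0, 0, 1, 1, 0, 0, 0); (0, 2, 0, 0, 0, 0, 0); (2, 0, 0, 0, 0, 0, 0); (0, 0, 0, 1, 0, 0, 0))


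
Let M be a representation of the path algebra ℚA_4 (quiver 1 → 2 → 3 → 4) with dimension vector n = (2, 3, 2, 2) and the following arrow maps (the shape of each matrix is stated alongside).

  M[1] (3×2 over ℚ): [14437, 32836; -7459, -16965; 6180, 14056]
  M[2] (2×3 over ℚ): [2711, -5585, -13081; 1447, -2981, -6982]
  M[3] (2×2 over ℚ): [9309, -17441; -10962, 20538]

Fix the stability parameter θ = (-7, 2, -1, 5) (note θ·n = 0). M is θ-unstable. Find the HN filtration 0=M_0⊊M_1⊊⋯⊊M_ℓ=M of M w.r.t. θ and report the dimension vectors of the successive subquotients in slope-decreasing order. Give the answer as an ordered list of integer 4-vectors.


Interval decomposition of M: I[1,2], I[1,3], I[2,4], I[4,4].
HN type (ℓ=4): μ^(1)=5; μ^(2)=2; μ^(3)=1/2; μ^(4)=-7

((0, 0, 0, 2); (0, 1, 0, 0); (0, 2, 2, 0); (2, 0, 0, 0))


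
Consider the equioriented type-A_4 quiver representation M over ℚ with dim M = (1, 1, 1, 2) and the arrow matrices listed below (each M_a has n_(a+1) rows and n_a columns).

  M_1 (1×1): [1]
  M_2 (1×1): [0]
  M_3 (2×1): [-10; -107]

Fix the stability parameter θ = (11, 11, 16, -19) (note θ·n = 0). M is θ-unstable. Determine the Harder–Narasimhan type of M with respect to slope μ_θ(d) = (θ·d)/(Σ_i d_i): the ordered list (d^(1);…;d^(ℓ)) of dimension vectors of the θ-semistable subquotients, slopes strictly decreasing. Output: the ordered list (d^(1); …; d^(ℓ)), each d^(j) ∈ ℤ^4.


Interval decomposition of M: I[1,2], I[3,4], I[4,4].
HN type (ℓ=3): μ^(1)=11; μ^(2)=-3/2; μ^(3)=-19

((1, 1, 0, 0); (0, 0, 1, 1); (0, 0, 0, 1))


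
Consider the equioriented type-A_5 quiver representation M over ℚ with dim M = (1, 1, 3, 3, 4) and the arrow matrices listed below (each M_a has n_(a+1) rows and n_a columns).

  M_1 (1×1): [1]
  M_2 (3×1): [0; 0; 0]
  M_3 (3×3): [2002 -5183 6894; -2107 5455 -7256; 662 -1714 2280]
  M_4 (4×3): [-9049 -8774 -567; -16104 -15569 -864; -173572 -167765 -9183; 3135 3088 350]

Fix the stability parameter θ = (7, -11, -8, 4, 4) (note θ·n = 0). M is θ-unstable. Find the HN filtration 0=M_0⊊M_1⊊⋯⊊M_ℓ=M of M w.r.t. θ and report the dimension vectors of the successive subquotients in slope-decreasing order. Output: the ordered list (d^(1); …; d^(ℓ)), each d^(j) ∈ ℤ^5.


Via rank(M_{q-1}∘⋯∘M_p): M ≅ I[1,2], I[3,3], I[3,5]^2, I[4,5], I[5,5].
μ_θ-semistable layers: μ^(1)=4; μ^(2)=-2; μ^(3)=-8

((0, 0, 0, 3, 4); (1, 1, 0, 0, 0); (0, 0, 3, 0, 0))


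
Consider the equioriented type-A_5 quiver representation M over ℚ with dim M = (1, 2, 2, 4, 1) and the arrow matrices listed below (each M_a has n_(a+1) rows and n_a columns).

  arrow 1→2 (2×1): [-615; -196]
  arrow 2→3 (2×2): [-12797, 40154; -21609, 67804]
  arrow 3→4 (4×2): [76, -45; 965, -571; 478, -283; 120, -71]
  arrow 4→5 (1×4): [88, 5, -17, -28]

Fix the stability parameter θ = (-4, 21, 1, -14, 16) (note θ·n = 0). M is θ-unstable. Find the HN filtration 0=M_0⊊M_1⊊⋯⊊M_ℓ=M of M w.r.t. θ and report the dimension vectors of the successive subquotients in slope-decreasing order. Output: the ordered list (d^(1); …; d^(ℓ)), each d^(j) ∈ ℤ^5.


Interval decomposition of M: I[1,5], I[2,4], I[4,4]^2.
HN type (ℓ=4): μ^(1)=16; μ^(2)=8/3; μ^(3)=-4; μ^(4)=-14

((0, 0, 0, 0, 1); (0, 2, 2, 2, 0); (1, 0, 0, 0, 0); (0, 0, 0, 2, 0))


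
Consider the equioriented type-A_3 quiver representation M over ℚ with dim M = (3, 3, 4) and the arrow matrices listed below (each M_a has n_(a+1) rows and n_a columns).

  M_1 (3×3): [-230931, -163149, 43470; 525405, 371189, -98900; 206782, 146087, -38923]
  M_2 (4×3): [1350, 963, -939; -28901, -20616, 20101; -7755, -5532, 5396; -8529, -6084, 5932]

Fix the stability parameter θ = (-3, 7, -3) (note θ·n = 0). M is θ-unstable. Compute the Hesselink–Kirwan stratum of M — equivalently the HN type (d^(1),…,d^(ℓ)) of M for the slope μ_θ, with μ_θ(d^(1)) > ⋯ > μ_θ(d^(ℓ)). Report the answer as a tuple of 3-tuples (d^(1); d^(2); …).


Via rank(M_{q-1}∘⋯∘M_p): M ≅ I[1,3]^3, I[3,3].
μ_θ-semistable layers: μ^(1)=2; μ^(2)=-3

((0, 3, 3); (3, 0, 1))


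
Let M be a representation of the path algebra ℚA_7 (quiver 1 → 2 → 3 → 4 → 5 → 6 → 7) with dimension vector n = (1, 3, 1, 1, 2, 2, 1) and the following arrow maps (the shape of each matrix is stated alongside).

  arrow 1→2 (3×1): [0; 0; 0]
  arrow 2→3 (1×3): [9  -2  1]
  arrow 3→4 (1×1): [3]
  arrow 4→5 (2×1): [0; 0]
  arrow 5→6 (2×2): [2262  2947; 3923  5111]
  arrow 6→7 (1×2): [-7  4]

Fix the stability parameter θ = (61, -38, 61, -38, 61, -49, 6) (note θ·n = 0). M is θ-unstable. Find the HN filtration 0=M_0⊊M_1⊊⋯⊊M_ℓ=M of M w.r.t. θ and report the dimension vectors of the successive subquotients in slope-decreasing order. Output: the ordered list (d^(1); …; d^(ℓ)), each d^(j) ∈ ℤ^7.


Interval decomposition of M: I[1,1], I[2,2]^2, I[2,4], I[5,6], I[5,7].
HN type (ℓ=4): μ^(1)=61; μ^(2)=23/2; μ^(3)=6; μ^(4)=-38

((1, 0, 0, 0, 0, 0, 0); (0, 0, 1, 1, 0, 0, 0); (0, 0, 0, 0, 2, 2, 1); (0, 3, 0, 0, 0, 0, 0))


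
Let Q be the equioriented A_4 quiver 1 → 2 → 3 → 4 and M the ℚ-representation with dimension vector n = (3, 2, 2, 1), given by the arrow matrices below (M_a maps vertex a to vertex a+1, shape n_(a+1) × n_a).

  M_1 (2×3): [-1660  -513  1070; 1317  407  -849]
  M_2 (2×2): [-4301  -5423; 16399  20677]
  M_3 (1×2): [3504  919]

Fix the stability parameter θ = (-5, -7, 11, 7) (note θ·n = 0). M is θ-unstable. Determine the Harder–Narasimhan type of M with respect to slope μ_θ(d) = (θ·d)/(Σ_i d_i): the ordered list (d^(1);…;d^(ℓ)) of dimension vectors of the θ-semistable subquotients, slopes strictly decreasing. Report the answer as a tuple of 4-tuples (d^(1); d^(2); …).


Interval decomposition of M: I[1,1], I[1,2], I[1,4], I[3,3].
HN type (ℓ=4): μ^(1)=11; μ^(2)=9; μ^(3)=-5; μ^(4)=-6

((0, 0, 1, 0); (0, 0, 1, 1); (1, 0, 0, 0); (2, 2, 0, 0))


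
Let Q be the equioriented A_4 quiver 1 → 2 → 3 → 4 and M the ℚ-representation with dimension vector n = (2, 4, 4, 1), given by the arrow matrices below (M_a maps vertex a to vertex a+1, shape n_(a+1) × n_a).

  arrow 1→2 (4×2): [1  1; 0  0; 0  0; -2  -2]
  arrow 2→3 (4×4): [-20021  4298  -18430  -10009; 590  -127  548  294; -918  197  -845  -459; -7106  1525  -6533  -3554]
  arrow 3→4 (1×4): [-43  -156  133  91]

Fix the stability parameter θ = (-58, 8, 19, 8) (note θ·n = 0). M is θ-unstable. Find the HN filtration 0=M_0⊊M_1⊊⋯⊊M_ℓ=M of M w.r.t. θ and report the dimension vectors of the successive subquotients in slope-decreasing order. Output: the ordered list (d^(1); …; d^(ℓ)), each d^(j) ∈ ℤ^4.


Interval decomposition of M: I[1,1], I[1,4], I[2,3]^3.
HN type (ℓ=4): μ^(1)=19; μ^(2)=27/2; μ^(3)=8; μ^(4)=-58

((0, 0, 3, 0); (0, 0, 1, 1); (0, 4, 0, 0); (2, 0, 0, 0))


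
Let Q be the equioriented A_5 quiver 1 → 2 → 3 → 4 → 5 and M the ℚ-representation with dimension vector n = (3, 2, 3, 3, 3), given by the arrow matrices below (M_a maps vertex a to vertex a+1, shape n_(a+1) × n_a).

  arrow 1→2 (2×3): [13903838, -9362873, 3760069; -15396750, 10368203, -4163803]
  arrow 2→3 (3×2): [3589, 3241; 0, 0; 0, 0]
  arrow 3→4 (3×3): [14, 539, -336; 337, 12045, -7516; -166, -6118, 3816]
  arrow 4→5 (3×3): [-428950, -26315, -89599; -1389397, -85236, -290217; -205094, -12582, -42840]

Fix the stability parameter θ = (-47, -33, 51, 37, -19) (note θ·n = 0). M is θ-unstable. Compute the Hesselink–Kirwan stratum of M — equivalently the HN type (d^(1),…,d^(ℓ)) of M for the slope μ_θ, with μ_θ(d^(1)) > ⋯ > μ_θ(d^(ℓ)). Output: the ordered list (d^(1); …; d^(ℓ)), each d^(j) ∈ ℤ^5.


Interval decomposition of M: I[1,1], I[1,2], I[1,5], I[3,3], I[3,5], I[4,4], I[5,5].
HN type (ℓ=6): μ^(1)=51; μ^(2)=37; μ^(3)=23; μ^(4)=-19; μ^(5)=-33; μ^(6)=-47

((0, 0, 1, 0, 0); (0, 0, 0, 1, 0); (0, 0, 2, 2, 2); (0, 0, 0, 0, 1); (0, 2, 0, 0, 0); (3, 0, 0, 0, 0))


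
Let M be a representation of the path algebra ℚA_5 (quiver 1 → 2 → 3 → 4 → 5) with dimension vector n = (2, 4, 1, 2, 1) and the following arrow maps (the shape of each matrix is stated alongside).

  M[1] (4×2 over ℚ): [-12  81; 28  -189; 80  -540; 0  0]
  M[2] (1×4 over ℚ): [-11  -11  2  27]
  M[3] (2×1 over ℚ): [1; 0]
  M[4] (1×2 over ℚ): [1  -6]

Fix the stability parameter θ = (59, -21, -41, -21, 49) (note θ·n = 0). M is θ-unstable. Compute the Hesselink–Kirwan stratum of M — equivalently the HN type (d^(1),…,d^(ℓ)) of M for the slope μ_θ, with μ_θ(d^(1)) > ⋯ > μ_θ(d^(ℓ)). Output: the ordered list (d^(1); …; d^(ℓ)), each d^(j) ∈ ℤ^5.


Via rank(M_{q-1}∘⋯∘M_p): M ≅ I[1,1], I[1,5], I[2,2]^3, I[4,4].
μ_θ-semistable layers: μ^(1)=59; μ^(2)=49; μ^(3)=-6; μ^(4)=-21

((1, 0, 0, 0, 0); (0, 0, 0, 0, 1); (1, 1, 1, 1, 0); (0, 3, 0, 1, 0))


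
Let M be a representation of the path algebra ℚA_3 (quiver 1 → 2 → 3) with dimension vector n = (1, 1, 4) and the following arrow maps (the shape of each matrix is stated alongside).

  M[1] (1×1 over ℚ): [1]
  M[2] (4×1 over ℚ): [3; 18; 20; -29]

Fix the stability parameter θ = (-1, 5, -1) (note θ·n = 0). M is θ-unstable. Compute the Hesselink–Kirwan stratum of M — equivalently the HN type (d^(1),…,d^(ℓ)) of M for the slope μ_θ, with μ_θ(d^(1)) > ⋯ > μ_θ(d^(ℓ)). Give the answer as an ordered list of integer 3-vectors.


Barcode: M ≅ I[1,3], I[3,3]^3. HN layers by μ_θ (2 steps, strictly decreasing):
  μ^(1)=2; μ^(2)=-1

((0, 1, 1); (1, 0, 3))


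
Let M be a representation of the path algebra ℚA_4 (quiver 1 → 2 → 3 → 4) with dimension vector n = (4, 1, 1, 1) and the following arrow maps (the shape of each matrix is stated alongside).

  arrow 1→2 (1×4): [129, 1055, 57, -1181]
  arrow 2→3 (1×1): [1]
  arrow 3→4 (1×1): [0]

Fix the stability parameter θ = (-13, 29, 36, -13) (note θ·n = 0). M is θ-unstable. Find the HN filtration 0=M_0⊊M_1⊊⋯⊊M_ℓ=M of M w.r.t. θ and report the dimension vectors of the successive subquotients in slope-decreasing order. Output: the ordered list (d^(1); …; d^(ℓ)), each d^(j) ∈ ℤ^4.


Barcode: M ≅ I[1,1]^3, I[1,3], I[4,4]. HN layers by μ_θ (3 steps, strictly decreasing):
  μ^(1)=36; μ^(2)=29; μ^(3)=-13

((0, 0, 1, 0); (0, 1, 0, 0); (4, 0, 0, 1))


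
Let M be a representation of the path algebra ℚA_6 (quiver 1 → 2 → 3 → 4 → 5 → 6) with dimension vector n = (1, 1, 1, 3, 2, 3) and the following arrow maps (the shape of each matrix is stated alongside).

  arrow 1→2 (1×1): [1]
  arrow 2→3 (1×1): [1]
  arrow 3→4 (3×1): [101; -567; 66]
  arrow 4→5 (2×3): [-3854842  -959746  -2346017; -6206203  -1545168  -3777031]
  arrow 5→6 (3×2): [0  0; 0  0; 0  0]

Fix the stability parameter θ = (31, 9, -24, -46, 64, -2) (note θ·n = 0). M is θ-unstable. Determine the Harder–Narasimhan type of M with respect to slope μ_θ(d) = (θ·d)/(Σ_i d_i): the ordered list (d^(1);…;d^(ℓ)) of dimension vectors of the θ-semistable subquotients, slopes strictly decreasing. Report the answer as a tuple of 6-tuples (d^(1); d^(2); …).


Interval decomposition of M: I[1,5], I[4,4], I[4,5], I[6,6]^3.
HN type (ℓ=4): μ^(1)=64; μ^(2)=-2; μ^(3)=-15/2; μ^(4)=-46

((0, 0, 0, 0, 2, 0); (0, 0, 0, 0, 0, 3); (1, 1, 1, 1, 0, 0); (0, 0, 0, 2, 0, 0))


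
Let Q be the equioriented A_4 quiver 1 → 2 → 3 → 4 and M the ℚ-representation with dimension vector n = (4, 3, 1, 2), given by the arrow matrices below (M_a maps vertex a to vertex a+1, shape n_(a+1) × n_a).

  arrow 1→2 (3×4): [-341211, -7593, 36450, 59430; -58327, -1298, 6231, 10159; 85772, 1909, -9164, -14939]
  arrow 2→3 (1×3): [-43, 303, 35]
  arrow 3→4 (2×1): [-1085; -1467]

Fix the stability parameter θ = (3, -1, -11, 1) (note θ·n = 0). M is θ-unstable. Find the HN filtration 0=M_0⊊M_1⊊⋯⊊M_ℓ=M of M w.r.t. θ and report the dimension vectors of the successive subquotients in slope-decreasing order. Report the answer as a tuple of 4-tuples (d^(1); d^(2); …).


Interval decomposition of M: I[1,1], I[1,2]^2, I[1,4], I[4,4].
HN type (ℓ=3): μ^(1)=3; μ^(2)=1; μ^(3)=-3

((1, 0, 0, 0); (2, 2, 0, 2); (1, 1, 1, 0))


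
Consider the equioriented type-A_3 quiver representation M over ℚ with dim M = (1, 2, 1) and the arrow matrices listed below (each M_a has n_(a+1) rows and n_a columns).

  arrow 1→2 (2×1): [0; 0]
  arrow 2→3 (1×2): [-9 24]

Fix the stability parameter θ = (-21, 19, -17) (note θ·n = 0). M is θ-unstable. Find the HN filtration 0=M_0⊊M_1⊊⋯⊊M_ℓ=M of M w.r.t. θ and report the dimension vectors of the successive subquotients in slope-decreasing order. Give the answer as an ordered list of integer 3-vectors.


Barcode: M ≅ I[1,1], I[2,2], I[2,3]. HN layers by μ_θ (3 steps, strictly decreasing):
  μ^(1)=19; μ^(2)=1; μ^(3)=-21

((0, 1, 0); (0, 1, 1); (1, 0, 0))


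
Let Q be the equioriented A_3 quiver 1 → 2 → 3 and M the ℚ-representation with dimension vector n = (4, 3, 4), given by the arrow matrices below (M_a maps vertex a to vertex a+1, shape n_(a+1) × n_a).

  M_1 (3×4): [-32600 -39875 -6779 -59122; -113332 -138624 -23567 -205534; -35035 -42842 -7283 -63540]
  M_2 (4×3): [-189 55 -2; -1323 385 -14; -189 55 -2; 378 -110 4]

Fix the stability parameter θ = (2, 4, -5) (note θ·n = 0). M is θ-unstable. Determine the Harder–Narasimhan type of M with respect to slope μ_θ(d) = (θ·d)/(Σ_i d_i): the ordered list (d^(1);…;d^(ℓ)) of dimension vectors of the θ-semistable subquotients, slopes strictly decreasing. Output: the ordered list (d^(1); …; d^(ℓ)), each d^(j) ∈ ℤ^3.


Via rank(M_{q-1}∘⋯∘M_p): M ≅ I[1,1], I[1,2]^2, I[1,3], I[3,3]^3.
μ_θ-semistable layers: μ^(1)=4; μ^(2)=2; μ^(3)=1/3; μ^(4)=-5

((0, 2, 0); (3, 0, 0); (1, 1, 1); (0, 0, 3))


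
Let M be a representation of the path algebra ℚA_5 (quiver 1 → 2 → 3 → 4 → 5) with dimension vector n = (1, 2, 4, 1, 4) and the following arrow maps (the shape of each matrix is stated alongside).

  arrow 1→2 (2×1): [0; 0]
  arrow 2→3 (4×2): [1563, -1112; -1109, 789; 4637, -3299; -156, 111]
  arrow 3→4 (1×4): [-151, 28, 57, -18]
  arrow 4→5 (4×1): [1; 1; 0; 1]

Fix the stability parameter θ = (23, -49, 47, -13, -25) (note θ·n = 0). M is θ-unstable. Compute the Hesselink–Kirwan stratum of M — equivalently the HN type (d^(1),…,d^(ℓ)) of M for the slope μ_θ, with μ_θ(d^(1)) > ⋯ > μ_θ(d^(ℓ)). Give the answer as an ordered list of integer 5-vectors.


Via rank(M_{q-1}∘⋯∘M_p): M ≅ I[1,1], I[2,3], I[2,5], I[3,3]^2, I[5,5]^3.
μ_θ-semistable layers: μ^(1)=47; μ^(2)=23; μ^(3)=3; μ^(4)=-25; μ^(5)=-49

((0, 0, 3, 0, 0); (1, 0, 0, 0, 0); (0, 0, 1, 1, 1); (0, 0, 0, 0, 3); (0, 2, 0, 0, 0))


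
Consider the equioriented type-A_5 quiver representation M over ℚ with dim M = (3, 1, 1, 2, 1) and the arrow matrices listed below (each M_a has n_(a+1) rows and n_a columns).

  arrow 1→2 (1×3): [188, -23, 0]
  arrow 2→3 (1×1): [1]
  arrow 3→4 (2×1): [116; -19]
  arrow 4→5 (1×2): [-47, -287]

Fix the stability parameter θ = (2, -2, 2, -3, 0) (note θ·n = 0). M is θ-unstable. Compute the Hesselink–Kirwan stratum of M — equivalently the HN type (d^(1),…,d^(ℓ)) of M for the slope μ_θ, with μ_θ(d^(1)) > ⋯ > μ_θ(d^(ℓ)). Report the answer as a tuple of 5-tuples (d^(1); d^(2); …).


Interval decomposition of M: I[1,1]^2, I[1,5], I[4,4].
HN type (ℓ=4): μ^(1)=2; μ^(2)=0; μ^(3)=-1/4; μ^(4)=-3

((2, 0, 0, 0, 0); (0, 0, 0, 0, 1); (1, 1, 1, 1, 0); (0, 0, 0, 1, 0))


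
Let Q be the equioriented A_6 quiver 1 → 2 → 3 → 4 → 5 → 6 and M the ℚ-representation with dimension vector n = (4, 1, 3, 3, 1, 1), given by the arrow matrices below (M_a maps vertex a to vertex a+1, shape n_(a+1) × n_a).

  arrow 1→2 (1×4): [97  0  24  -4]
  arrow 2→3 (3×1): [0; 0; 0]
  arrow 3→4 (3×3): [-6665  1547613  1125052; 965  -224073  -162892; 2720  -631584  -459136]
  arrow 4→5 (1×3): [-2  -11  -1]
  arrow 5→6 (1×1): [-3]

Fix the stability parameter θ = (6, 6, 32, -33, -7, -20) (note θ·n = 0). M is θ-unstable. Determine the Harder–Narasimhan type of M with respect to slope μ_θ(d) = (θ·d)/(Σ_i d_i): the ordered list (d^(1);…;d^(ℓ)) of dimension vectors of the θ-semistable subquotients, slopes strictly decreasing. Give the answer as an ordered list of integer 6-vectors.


Via rank(M_{q-1}∘⋯∘M_p): M ≅ I[1,1]^3, I[1,2], I[3,3]^2, I[3,6], I[4,4]^2.
μ_θ-semistable layers: μ^(1)=32; μ^(2)=6; μ^(3)=-7; μ^(4)=-33

((0, 0, 2, 0, 0, 0); (4, 1, 0, 0, 0, 0); (0, 0, 1, 1, 1, 1); (0, 0, 0, 2, 0, 0))


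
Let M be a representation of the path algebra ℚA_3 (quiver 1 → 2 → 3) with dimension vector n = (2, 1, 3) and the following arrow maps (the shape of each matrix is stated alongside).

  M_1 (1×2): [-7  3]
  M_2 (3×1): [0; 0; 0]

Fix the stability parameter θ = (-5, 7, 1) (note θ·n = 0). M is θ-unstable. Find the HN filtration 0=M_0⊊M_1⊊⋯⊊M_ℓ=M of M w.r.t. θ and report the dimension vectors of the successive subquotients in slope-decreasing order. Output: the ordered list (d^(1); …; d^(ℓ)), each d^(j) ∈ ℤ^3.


Via rank(M_{q-1}∘⋯∘M_p): M ≅ I[1,1], I[1,2], I[3,3]^3.
μ_θ-semistable layers: μ^(1)=7; μ^(2)=1; μ^(3)=-5

((0, 1, 0); (0, 0, 3); (2, 0, 0))


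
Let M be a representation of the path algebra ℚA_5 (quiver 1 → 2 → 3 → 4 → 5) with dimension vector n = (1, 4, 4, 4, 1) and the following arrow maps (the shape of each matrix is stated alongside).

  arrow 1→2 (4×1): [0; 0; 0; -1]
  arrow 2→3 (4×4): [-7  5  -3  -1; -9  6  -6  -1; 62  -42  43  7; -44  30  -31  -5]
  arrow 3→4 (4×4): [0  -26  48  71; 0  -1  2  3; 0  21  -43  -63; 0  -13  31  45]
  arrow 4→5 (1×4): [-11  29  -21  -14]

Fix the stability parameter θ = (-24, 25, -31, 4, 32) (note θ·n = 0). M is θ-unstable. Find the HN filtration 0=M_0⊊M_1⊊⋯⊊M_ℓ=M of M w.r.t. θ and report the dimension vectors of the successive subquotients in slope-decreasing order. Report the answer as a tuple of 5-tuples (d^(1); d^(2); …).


Barcode: M ≅ I[1,4], I[2,2], I[2,3], I[2,4], I[3,5], I[4,4]. HN layers by μ_θ (6 steps, strictly decreasing):
  μ^(1)=32; μ^(2)=25; μ^(3)=4; μ^(4)=-3; μ^(5)=-24; μ^(6)=-31

((0, 0, 0, 0, 1); (0, 1, 0, 0, 0); (0, 0, 0, 4, 0); (0, 3, 3, 0, 0); (1, 0, 0, 0, 0); (0, 0, 1, 0, 0))
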